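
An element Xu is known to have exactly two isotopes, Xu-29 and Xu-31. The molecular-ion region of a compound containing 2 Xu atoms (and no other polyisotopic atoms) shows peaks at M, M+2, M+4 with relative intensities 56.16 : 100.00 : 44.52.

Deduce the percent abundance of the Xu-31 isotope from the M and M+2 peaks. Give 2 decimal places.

Write p for the Xu-29 fraction. I(M+2)/I(M) = [C(2,1)·p^1·(1−p)] / p^2 = 2·(1−p)/p = 100.00/56.16 = 1.7806
(1−p)/p = 1.7806/2 = 0.8903  ⇒  p = 1/(1 + 0.8903) = 0.5290
Xu-29: 52.90%, Xu-31: 47.10%.

47.10%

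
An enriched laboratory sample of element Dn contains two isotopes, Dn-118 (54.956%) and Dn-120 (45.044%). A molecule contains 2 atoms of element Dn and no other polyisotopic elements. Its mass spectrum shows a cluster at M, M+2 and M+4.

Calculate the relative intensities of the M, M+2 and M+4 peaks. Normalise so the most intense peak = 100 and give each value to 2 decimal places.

61.00 : 100.00 : 40.98

The 2 Dn atoms are independent, so intensities follow the terms of (0.54956 + 0.45044)^2.
P(M) = 0.54956^2 = 0.302016
P(M+2) = 2 × 0.54956^1 × 0.45044^1 = 0.495088
P(M+4) = 0.45044^2 = 0.202896
The M+2 peak is largest (0.495088); scaling to 100 gives 61.00 : 100.00 : 40.98.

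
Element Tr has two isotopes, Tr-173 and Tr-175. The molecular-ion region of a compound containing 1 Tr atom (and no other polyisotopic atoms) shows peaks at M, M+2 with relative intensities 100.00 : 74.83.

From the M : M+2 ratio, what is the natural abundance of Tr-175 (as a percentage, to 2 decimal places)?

Let p = fractional abundance of Tr-173. I(M+2)/I(M) = [C(1,1)·p^0·(1−p)] / p^1 = 1·(1−p)/p = 74.83/100.00 = 0.7483
(1−p)/p = 0.7483/1 = 0.7483  ⇒  p = 1/(1 + 0.7483) = 0.5720
Tr-173: 57.20%, Tr-175: 42.80%.

42.80%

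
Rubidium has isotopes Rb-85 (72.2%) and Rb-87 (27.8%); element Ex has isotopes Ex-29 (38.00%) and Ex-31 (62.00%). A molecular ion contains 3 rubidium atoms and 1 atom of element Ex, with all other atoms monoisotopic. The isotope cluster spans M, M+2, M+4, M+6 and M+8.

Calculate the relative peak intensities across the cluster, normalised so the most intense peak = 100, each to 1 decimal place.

Rubidium pattern (n=3): 0.37636705 : 0.43475086 : 0.16739714 : 0.02148495
Element Ex pattern (n=1): 0.3800 : 0.6200
Convolve the two distributions (both contribute in 2-u steps):
  M: 0.37636705×0.3800 = 0.143019
  M+2: 0.37636705×0.6200 + 0.43475086×0.3800 = 0.398553
  M+4: 0.43475086×0.6200 + 0.16739714×0.3800 = 0.333156
  M+6: 0.16739714×0.6200 + 0.02148495×0.3800 = 0.111951
  M+8: 0.02148495×0.6200 = 0.013321
Scale to base peak (0.398553) = 100: 35.9 : 100.0 : 83.6 : 28.1 : 3.3

35.9 : 100.0 : 83.6 : 28.1 : 3.3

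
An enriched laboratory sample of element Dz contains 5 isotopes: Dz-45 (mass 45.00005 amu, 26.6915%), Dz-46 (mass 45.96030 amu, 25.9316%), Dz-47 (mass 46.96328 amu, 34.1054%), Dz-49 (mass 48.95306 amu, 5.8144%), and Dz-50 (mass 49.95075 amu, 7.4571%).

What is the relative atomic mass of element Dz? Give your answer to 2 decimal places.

The abundance-weighted mean is 0.266915 × 45.00005 + 0.259316 × 45.96030 + 0.341054 × 46.96328 + 0.058144 × 48.95306 + 0.074571 × 49.95075
= 12.011188 + 11.918241 + 16.017014 + 2.846327 + 3.724877 = 46.517647 amu

46.52 amu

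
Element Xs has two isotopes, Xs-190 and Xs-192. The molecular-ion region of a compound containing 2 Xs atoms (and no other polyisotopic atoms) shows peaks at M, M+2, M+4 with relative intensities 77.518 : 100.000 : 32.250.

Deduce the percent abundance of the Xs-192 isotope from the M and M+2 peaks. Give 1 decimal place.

39.2%

If p is the fraction of Xs that is Xs-190, then I(M+2)/I(M) = [C(2,1)·p^1·(1−p)] / p^2 = 2·(1−p)/p = 100.000/77.518 = 1.2900
(1−p)/p = 1.2900/2 = 0.6450  ⇒  p = 1/(1 + 0.6450) = 0.6079
Xs-190: 60.8%, Xs-192: 39.2%.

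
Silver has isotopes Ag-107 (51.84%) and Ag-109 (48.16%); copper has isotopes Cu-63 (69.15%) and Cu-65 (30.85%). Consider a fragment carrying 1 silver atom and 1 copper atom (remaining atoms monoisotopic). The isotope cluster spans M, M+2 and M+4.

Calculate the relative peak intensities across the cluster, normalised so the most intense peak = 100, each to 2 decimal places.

Silver pattern (n=1): 0.5184 : 0.4816
Copper pattern (n=1): 0.6915 : 0.3085
Convolve the two distributions (both contribute in 2-u steps):
  M: 0.5184×0.6915 = 0.358474
  M+2: 0.5184×0.3085 + 0.4816×0.6915 = 0.492953
  M+4: 0.4816×0.3085 = 0.148574
Scale to base peak (0.492953) = 100: 72.72 : 100.00 : 30.14

72.72 : 100.00 : 30.14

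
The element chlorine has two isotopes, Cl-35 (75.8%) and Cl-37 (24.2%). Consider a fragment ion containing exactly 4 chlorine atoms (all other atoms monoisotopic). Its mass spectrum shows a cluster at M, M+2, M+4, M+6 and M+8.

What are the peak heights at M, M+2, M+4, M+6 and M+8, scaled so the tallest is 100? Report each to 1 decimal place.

The 4 Cl atoms are independent, so intensities follow the terms of (0.758 + 0.242)^4.
P(M) = 0.758^4 = 0.330124
P(M+2) = 4 × 0.758^3 × 0.242^1 = 0.421583
P(M+4) = 6 × 0.758^2 × 0.242^2 = 0.201893
P(M+6) = 4 × 0.758^1 × 0.242^3 = 0.042971
P(M+8) = 0.242^4 = 0.003430
The M+2 peak is largest (0.421583); scaling to 100 gives 78.3 : 100.0 : 47.9 : 10.2 : 0.8.

78.3 : 100.0 : 47.9 : 10.2 : 0.8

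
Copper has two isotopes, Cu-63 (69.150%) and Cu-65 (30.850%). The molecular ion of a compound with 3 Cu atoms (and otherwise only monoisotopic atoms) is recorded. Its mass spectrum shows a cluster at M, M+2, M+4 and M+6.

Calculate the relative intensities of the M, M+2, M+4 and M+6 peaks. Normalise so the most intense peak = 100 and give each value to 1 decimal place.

74.7 : 100.0 : 44.6 : 6.6

Each Cu atom is independently Cu-63 (p = 0.69150) or Cu-65 (q = 0.30850); the cluster is the binomial expansion (p + q)^3.
P(M) = 0.69150^3 = 0.330656
P(M+2) = 3 × 0.69150^2 × 0.30850^1 = 0.442548
P(M+4) = 3 × 0.69150^1 × 0.30850^2 = 0.197435
P(M+6) = 0.30850^3 = 0.029361
The M+2 peak is largest (0.442548); scaling to 100 gives 74.7 : 100.0 : 44.6 : 6.6.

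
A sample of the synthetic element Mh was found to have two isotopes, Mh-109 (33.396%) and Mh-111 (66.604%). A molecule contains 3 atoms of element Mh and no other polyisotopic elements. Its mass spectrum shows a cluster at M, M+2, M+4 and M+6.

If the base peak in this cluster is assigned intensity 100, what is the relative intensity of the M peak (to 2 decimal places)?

(0.33396 + 0.66604)^3 gives M 0.0372, M+2 0.2228, M+4 0.4444, M+6 0.2955; the largest is M+4.
P(M+4) = C(3,2) × 0.33396^1 × 0.66604^2 = 3 × 0.33396 × 0.44360928 = 0.444443 (base)
P(M) = C(3,0) × 0.33396^3 × 0.66604^0 = 1 × 0.03724632 × 1.0000 = 0.037246
Relative intensity = 0.037246 / 0.444443 × 100 = 8.38

8.38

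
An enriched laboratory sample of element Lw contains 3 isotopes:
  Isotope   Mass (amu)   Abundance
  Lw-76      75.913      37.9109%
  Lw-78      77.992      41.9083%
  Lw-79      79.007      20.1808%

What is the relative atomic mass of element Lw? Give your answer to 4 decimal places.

77.4087 amu

Weight each isotope mass by its fractional abundance: 0.379109 × 75.913 + 0.419083 × 77.992 + 0.201808 × 79.007
= 28.77930 + 32.68512 + 15.94424 = 77.40866 amu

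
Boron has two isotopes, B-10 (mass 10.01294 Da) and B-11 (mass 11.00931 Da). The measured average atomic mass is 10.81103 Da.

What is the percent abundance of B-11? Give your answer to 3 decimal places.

Writing the weighted mean with unknown fraction x of B-10:
10.01294·x + 11.00931·(1 − x) = 10.81103
(10.01294 − 11.00931)·x = 10.81103 − 11.00931
x = -0.19828 / -0.99637 = 0.19900 → 19.900% B-10, 80.100% B-11.

80.100%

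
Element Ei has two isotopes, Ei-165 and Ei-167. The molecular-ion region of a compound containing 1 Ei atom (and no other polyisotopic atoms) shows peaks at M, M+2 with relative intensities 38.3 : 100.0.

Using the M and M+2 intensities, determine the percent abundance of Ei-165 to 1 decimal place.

Write p for the Ei-165 fraction. I(M+2)/I(M) = [C(1,1)·p^0·(1−p)] / p^1 = 1·(1−p)/p = 100.0/38.3 = 2.6110
(1−p)/p = 2.6110/1 = 2.6110  ⇒  p = 1/(1 + 2.6110) = 0.2769
Ei-165: 27.7%, Ei-167: 72.3%.

27.7%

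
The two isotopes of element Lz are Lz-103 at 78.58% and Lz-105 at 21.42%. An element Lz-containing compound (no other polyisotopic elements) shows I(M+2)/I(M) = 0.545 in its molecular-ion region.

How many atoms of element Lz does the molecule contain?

2

For n independent Lz atoms, I(M+2)/I(M) = n · (abundance Lz-105) / (abundance Lz-103) = n · 0.2142/0.7858.
n = 0.545 × 0.7858/0.2142 = 2.00 ≈ 2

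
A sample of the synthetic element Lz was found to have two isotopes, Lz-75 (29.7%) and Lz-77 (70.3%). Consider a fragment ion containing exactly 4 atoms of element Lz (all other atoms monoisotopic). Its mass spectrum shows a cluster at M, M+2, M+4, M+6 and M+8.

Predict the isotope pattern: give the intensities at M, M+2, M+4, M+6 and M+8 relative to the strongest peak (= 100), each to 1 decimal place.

Expanding (0.297 + 0.703)^4:
P(M) = 0.297^4 = 0.007781
P(M+2) = 4 × 0.297^3 × 0.703^1 = 0.073669
P(M+4) = 6 × 0.297^2 × 0.703^2 = 0.261562
P(M+6) = 4 × 0.297^1 × 0.703^3 = 0.412746
P(M+8) = 0.703^4 = 0.244243
The M+6 peak is largest (0.412746); scaling to 100 gives 1.9 : 17.8 : 63.4 : 100.0 : 59.2.

1.9 : 17.8 : 63.4 : 100.0 : 59.2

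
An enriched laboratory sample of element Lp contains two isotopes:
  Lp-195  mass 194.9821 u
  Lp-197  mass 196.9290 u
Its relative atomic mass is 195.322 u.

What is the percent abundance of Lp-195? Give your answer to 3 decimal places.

82.541%

Let x be the fractional abundance of Lp-195; then Lp-197 has abundance 1 − x.
194.9821·x + 196.9290·(1 − x) = 195.322
(194.9821 − 196.9290)·x = 195.322 − 196.9290
x = -1.6070 / -1.9469 = 0.82541 → 82.541% Lp-195, 17.459% Lp-197.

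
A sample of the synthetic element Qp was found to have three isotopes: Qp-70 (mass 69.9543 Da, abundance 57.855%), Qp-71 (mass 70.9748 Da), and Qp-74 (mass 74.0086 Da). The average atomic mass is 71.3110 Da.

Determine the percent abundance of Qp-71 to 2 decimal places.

11.60%

The remaining 42.145% is split between Qp-71 (fraction x) and Qp-74 (fraction 0.42145 − x).
Substituting: 70.9748x + 74.0086(0.42145 − x) = 30.838939735
(70.9748 − 74.0086)x = -0.351984735  ⇒  x = 0.11602, y = 0.30543
Qp-71: 11.60%, Qp-74: 30.54%.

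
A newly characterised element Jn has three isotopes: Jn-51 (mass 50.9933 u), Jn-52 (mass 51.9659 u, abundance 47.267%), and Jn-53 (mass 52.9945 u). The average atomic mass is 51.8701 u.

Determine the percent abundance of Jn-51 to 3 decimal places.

31.891%

Let x and y be the fractions of Jn-51 and Jn-53. Then x + y = 1 − 0.47267 = 0.52733 and 50.9933x + 52.9945y = 51.8701 − 0.47267×51.9659 = 27.307378047.
Substituting: 50.9933x + 52.9945(0.52733 − x) = 27.307378047
(50.9933 − 52.9945)x = -0.638211638  ⇒  x = 0.31891, y = 0.20842
Jn-51: 31.891%, Jn-53: 20.842%.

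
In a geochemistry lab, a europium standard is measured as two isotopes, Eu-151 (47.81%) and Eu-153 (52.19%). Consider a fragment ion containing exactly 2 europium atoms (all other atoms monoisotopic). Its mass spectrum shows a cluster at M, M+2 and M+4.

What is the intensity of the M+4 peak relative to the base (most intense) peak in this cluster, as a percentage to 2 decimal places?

54.58%

(0.4781 + 0.5219)^2 gives M 0.2286, M+2 0.4990, M+4 0.2724; the largest is M+2.
P(M+2) = C(2,1) × 0.4781^1 × 0.5219^1 = 2 × 0.4781 × 0.5219 = 0.499041 (base)
P(M+4) = C(2,2) × 0.4781^0 × 0.5219^2 = 1 × 1.0000 × 0.27237961 = 0.272380
Relative intensity = 0.272380 / 0.499041 × 100 = 54.58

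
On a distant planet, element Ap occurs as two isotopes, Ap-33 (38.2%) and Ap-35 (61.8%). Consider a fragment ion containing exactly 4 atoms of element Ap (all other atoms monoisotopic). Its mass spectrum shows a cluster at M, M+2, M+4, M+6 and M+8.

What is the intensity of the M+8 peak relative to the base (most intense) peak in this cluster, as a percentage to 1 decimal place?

Term probabilities: M 0.0213, M+2 0.1378, M+4 0.3344, M+6 0.3607, M+8 0.1459. Base peak = M+6.
P(M+6) = C(4,3) × 0.382^1 × 0.618^3 = 4 × 0.3820 × 0.23602903 = 0.360652 (base)
P(M+8) = C(4,4) × 0.382^0 × 0.618^4 = 1 × 1.0000 × 0.14586594 = 0.145866
Relative intensity = 0.145866 / 0.360652 × 100 = 40.4

40.4%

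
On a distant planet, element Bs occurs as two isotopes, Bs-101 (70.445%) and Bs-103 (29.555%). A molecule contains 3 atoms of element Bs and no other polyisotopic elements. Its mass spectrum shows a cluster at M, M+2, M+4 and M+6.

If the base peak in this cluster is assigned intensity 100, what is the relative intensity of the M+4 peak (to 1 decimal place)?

(0.70445 + 0.29555)^3 gives M 0.3496, M+2 0.4400, M+4 0.1846, M+6 0.0258; the largest is M+2.
P(M+2) = C(3,1) × 0.70445^2 × 0.29555^1 = 3 × 0.4962498 × 0.29555 = 0.440000 (base)
P(M+4) = C(3,2) × 0.70445^1 × 0.29555^2 = 3 × 0.70445 × 0.0873498 = 0.184601
Relative intensity = 0.184601 / 0.440000 × 100 = 42.0

42.0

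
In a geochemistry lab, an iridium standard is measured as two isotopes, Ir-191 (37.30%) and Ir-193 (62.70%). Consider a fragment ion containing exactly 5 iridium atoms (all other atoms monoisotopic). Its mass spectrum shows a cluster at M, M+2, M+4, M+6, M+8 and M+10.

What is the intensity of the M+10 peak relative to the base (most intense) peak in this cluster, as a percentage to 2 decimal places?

(0.3730 + 0.6270)^5 gives M 0.0072, M+2 0.0607, M+4 0.2040, M+6 0.3429, M+8 0.2882, M+10 0.0969; the largest is M+6.
P(M+6) = C(5,3) × 0.3730^2 × 0.6270^3 = 10 × 0.139129 × 0.24649188 = 0.342942 (base)
P(M+10) = C(5,5) × 0.3730^0 × 0.6270^5 = 1 × 1.0000 × 0.09690311 = 0.096903
Relative intensity = 0.096903 / 0.342942 × 100 = 28.26

28.26%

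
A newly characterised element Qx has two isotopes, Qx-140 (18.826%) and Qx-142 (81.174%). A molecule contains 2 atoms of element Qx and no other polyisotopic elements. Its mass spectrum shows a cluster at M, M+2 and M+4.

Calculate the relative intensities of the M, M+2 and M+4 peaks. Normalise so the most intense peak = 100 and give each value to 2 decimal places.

The 2 Qx atoms are independent, so intensities follow the terms of (0.18826 + 0.81174)^2.
P(M) = 0.18826^2 = 0.035442
P(M+2) = 2 × 0.18826^1 × 0.81174^1 = 0.305636
P(M+4) = 0.81174^2 = 0.658922
The M+4 peak is largest (0.658922); scaling to 100 gives 5.38 : 46.38 : 100.00.

5.38 : 46.38 : 100.00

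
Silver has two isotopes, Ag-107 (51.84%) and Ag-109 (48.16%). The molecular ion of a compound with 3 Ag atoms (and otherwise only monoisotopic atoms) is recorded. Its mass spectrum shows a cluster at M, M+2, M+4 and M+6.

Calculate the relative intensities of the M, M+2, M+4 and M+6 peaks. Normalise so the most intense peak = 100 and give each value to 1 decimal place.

The 3 Ag atoms are independent, so intensities follow the terms of (0.5184 + 0.4816)^3.
P(M) = 0.5184^3 = 0.139314
P(M+2) = 3 × 0.5184^2 × 0.4816^1 = 0.388273
P(M+4) = 3 × 0.5184^1 × 0.4816^2 = 0.360711
P(M+6) = 0.4816^3 = 0.111702
The M+2 peak is largest (0.388273); scaling to 100 gives 35.9 : 100.0 : 92.9 : 28.8.

35.9 : 100.0 : 92.9 : 28.8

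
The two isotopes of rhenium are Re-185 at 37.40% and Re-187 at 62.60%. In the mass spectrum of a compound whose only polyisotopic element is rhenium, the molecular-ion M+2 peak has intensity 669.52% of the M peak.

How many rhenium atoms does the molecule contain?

4

For n independent Re atoms, I(M+2)/I(M) = n · (abundance Re-187) / (abundance Re-185) = n · 0.6260/0.3740.
n = 6.6952 × 0.3740/0.6260 = 4.00 ≈ 4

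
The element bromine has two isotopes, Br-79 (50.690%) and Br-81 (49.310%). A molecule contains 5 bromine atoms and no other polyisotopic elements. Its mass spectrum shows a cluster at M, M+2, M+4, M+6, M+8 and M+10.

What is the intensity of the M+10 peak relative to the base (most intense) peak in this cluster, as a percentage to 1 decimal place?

9.2%

(0.50690 + 0.49310)^5 gives M 0.0335, M+2 0.1628, M+4 0.3167, M+6 0.3081, M+8 0.1498, M+10 0.0292; the largest is M+4.
P(M+4) = C(5,2) × 0.50690^3 × 0.49310^2 = 10 × 0.13024674 × 0.24314761 = 0.316692 (base)
P(M+10) = C(5,5) × 0.50690^0 × 0.49310^5 = 1 × 1.0000 × 0.02915245 = 0.029152
Relative intensity = 0.029152 / 0.316692 × 100 = 9.2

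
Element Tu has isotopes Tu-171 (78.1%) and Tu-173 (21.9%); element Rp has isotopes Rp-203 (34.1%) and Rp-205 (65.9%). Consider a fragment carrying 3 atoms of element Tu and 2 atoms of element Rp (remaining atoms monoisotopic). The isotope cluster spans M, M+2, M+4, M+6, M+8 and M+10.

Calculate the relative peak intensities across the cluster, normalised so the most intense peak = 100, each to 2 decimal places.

13.85 : 65.17 : 100.00 : 56.43 : 13.38 : 1.14

Element Tu pattern (n=3): 0.47637954 : 0.40074438 : 0.11237262 : 0.01050346
Element Rp pattern (n=2): 0.116281 : 0.449438 : 0.434281
Convolve the two distributions (both contribute in 2-u steps):
  M: 0.47637954×0.116281 = 0.055394
  M+2: 0.47637954×0.449438 + 0.40074438×0.116281 = 0.260702
  M+4: 0.47637954×0.434281 + 0.40074438×0.449438 + 0.11237262×0.116281 = 0.400059
  M+6: 0.40074438×0.434281 + 0.11237262×0.449438 + 0.01050346×0.116281 = 0.225762
  M+8: 0.11237262×0.434281 + 0.01050346×0.449438 = 0.053522
  M+10: 0.01050346×0.434281 = 0.004561
Scale to base peak (0.400059) = 100: 13.85 : 65.17 : 100.00 : 56.43 : 13.38 : 1.14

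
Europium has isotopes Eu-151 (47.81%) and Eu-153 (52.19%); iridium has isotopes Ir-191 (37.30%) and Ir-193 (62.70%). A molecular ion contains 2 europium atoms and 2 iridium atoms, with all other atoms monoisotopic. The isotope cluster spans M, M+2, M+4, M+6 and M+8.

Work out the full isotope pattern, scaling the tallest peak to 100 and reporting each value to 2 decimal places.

Europium pattern (n=2): 0.22857961 : 0.49904078 : 0.27237961
Iridium pattern (n=2): 0.139129 : 0.467742 : 0.393129
Convolve the two distributions (both contribute in 2-u steps):
  M: 0.22857961×0.139129 = 0.031802
  M+2: 0.22857961×0.467742 + 0.49904078×0.139129 = 0.176347
  M+4: 0.22857961×0.393129 + 0.49904078×0.467742 + 0.27237961×0.139129 = 0.361180
  M+6: 0.49904078×0.393129 + 0.27237961×0.467742 = 0.323591
  M+8: 0.27237961×0.393129 = 0.107080
Scale to base peak (0.361180) = 100: 8.81 : 48.83 : 100.00 : 89.59 : 29.65

8.81 : 48.83 : 100.00 : 89.59 : 29.65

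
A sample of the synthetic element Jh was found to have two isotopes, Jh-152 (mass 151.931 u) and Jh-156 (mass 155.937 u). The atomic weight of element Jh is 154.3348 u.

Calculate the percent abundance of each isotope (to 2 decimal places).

With x = fraction of Jh-152 (so Jh-156 is 1 − x):
151.931·x + 155.937·(1 − x) = 154.3348
(151.931 − 155.937)·x = 154.3348 − 155.937
x = -1.6022 / -4.006 = 0.39995 → 40.00% Jh-152, 60.00% Jh-156.

Jh-152: 40.00%, Jh-156: 60.00%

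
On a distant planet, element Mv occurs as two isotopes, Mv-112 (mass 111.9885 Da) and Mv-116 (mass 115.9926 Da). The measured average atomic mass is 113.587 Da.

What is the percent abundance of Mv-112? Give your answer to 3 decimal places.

60.078%

With x = fraction of Mv-112 (so Mv-116 is 1 − x):
111.9885·x + 115.9926·(1 − x) = 113.587
(111.9885 − 115.9926)·x = 113.587 − 115.9926
x = -2.4056 / -4.0041 = 0.60078 → 60.078% Mv-112, 39.922% Mv-116.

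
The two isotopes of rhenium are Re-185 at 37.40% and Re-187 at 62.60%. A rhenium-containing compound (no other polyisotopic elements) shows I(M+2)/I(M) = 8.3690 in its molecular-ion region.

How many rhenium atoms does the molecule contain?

5

The M+2/M ratio from n Re atoms is n · q/p = n · 0.6260/0.3740.
n = 8.3690 × 0.3740/0.6260 = 5.00 ≈ 5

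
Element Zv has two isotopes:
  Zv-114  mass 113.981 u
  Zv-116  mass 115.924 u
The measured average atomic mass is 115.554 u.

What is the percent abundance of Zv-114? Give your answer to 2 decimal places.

19.04%

With x = fraction of Zv-114 (so Zv-116 is 1 − x):
113.981·x + 115.924·(1 − x) = 115.554
(113.981 − 115.924)·x = 115.554 − 115.924
x = -0.370 / -1.943 = 0.19043 → 19.04% Zv-114, 80.96% Zv-116.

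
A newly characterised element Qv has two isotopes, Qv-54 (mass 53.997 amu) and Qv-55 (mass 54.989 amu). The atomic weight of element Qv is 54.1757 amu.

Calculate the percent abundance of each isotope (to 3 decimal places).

Qv-54: 81.986%, Qv-55: 18.014%

Writing the weighted mean with unknown fraction x of Qv-54:
53.997·x + 54.989·(1 − x) = 54.1757
(53.997 − 54.989)·x = 54.1757 − 54.989
x = -0.8133 / -0.992 = 0.81986 → 81.986% Qv-54, 18.014% Qv-55.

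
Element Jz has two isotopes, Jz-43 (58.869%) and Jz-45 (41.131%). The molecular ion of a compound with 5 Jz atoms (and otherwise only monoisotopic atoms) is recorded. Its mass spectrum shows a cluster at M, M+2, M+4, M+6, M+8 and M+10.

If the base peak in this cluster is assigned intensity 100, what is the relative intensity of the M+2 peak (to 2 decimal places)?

71.56

Binomial terms of (0.58869 + 0.41131)^5: M 0.0707, M+2 0.2470, M+4 0.3451, M+6 0.2411, M+8 0.0842, M+10 0.0118 → M+4 is the base peak.
P(M+4) = C(5,2) × 0.58869^3 × 0.41131^2 = 10 × 0.204014 × 0.16917592 = 0.345143 (base)
P(M+2) = C(5,1) × 0.58869^4 × 0.41131^1 = 5 × 0.120101 × 0.41131 = 0.246994
Relative intensity = 0.246994 / 0.345143 × 100 = 71.56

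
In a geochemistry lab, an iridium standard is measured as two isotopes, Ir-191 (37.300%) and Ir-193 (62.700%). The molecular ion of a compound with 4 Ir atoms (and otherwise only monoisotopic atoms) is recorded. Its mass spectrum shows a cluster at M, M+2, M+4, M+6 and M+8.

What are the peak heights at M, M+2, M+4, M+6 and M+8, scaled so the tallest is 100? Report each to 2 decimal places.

5.26 : 35.39 : 89.23 : 100.00 : 42.02

Each Ir atom is independently Ir-191 (p = 0.37300) or Ir-193 (q = 0.62700); the cluster is the binomial expansion (p + q)^4.
P(M) = 0.37300^4 = 0.019357
P(M+2) = 4 × 0.37300^3 × 0.62700^1 = 0.130153
P(M+4) = 6 × 0.37300^2 × 0.62700^2 = 0.328174
P(M+6) = 4 × 0.37300^1 × 0.62700^3 = 0.367766
P(M+8) = 0.62700^4 = 0.154550
The M+6 peak is largest (0.367766); scaling to 100 gives 5.26 : 35.39 : 89.23 : 100.00 : 42.02.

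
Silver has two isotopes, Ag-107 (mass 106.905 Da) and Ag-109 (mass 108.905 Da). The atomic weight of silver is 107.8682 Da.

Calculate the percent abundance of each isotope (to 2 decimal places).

Ag-107: 51.84%, Ag-109: 48.16%

Let x be the fractional abundance of Ag-107; then Ag-109 has abundance 1 − x.
106.905·x + 108.905·(1 − x) = 107.8682
(106.905 − 108.905)·x = 107.8682 − 108.905
x = -1.0368 / -2.000 = 0.51840 → 51.84% Ag-107, 48.16% Ag-109.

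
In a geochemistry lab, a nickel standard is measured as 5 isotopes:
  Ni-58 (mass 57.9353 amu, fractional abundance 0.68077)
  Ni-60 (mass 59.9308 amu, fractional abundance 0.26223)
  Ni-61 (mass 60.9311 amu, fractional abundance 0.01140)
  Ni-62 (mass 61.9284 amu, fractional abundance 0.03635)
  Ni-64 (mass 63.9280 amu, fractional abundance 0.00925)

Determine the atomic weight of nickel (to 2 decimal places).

58.69 amu

Weight each isotope mass by its fractional abundance: 0.68077 × 57.9353 + 0.26223 × 59.9308 + 0.01140 × 60.9311 + 0.03635 × 61.9284 + 0.00925 × 63.9280
= 39.44061 + 15.71565 + 0.69461 + 2.25110 + 0.59133 = 58.69330 amu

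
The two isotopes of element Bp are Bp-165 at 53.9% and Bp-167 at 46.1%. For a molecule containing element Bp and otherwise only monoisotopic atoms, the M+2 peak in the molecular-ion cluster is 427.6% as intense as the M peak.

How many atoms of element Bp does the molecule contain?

With n Bp atoms, P(M+2)/P(M) = C(n,1)·p^(n−1)q / p^n = n·q/p = n · 0.461/0.539.
n = 4.276 × 0.539/0.461 = 5.00 ≈ 5

5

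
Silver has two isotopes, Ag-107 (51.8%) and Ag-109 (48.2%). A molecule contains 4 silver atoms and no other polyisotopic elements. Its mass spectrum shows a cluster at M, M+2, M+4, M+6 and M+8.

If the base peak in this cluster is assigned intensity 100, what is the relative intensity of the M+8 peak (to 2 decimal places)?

14.43

Term probabilities: M 0.0720, M+2 0.2680, M+4 0.3740, M+6 0.2320, M+8 0.0540. Base peak = M+4.
P(M+4) = C(4,2) × 0.518^2 × 0.482^2 = 6 × 0.268324 × 0.232324 = 0.374029 (base)
P(M+8) = C(4,4) × 0.518^0 × 0.482^4 = 1 × 1.0000 × 0.05397444 = 0.053974
Relative intensity = 0.053974 / 0.374029 × 100 = 14.43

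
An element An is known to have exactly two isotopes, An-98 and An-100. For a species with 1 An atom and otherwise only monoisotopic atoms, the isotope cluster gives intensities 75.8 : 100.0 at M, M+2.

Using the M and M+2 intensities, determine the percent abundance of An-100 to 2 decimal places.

Let p = fractional abundance of An-98. I(M+2)/I(M) = [C(1,1)·p^0·(1−p)] / p^1 = 1·(1−p)/p = 100.0/75.8 = 1.3193
(1−p)/p = 1.3193/1 = 1.3193  ⇒  p = 1/(1 + 1.3193) = 0.4312
An-98: 43.12%, An-100: 56.88%.

56.88%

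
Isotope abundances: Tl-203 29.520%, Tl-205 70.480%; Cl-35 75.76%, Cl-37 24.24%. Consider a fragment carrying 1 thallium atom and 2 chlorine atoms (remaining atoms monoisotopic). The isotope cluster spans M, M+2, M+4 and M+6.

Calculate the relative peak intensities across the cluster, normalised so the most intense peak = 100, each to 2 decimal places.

Thallium pattern (n=1): 0.2952 : 0.7048
Chlorine pattern (n=2): 0.57395776 : 0.36728448 : 0.05875776
Convolve the two distributions (both contribute in 2-u steps):
  M: 0.2952×0.57395776 = 0.169432
  M+2: 0.2952×0.36728448 + 0.7048×0.57395776 = 0.512948
  M+4: 0.2952×0.05875776 + 0.7048×0.36728448 = 0.276207
  M+6: 0.7048×0.05875776 = 0.041412
Scale to base peak (0.512948) = 100: 33.03 : 100.00 : 53.85 : 8.07

33.03 : 100.00 : 53.85 : 8.07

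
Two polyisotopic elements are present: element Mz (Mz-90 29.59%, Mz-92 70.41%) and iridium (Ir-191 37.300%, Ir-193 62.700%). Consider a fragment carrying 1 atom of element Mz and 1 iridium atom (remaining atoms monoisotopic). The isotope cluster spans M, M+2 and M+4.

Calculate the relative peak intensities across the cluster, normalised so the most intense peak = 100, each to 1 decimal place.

24.6 : 100.0 : 98.5

Element Mz pattern (n=1): 0.2959 : 0.7041
Iridium pattern (n=1): 0.3730 : 0.6270
Convolve the two distributions (both contribute in 2-u steps):
  M: 0.2959×0.3730 = 0.110371
  M+2: 0.2959×0.6270 + 0.7041×0.3730 = 0.448159
  M+4: 0.7041×0.6270 = 0.441471
Scale to base peak (0.448159) = 100: 24.6 : 100.0 : 98.5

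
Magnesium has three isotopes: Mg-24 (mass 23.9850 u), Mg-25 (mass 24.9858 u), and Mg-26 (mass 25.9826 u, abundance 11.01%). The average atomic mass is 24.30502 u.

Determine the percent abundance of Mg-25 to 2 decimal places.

Let x and y be the fractions of Mg-24 and Mg-25. Then x + y = 1 − 0.1101 = 0.8899 and 23.9850x + 24.9858y = 24.30502 − 0.1101×25.9826 = 21.44433574.
Substituting: 23.9850x + 24.9858(0.8899 − x) = 21.44433574
(23.9850 − 24.9858)x = -0.79052768  ⇒  x = 0.78990, y = 0.10000
Mg-24: 78.99%, Mg-25: 10.00%.

10.00%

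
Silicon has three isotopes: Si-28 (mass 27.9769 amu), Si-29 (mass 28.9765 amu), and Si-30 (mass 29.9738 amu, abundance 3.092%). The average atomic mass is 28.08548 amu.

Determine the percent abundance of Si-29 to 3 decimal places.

Let x and y be the fractions of Si-28 and Si-29. Then x + y = 1 − 0.03092 = 0.96908 and 27.9769x + 28.9765y = 28.08548 − 0.03092×29.9738 = 27.158690104.
Substituting: 27.9769x + 28.9765(0.96908 − x) = 27.158690104
(27.9769 − 28.9765)x = -0.921856516  ⇒  x = 0.92223, y = 0.04685
Si-28: 92.223%, Si-29: 4.685%.

4.685%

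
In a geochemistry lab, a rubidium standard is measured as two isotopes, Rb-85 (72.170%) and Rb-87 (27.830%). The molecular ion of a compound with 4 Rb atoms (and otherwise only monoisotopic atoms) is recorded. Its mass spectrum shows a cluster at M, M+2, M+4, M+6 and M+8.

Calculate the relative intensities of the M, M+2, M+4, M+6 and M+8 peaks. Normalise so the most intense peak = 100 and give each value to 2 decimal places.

64.83 : 100.00 : 57.84 : 14.87 : 1.43

The 4 Rb atoms are independent, so intensities follow the terms of (0.72170 + 0.27830)^4.
P(M) = 0.72170^4 = 0.271286
P(M+2) = 4 × 0.72170^3 × 0.27830^1 = 0.418450
P(M+4) = 6 × 0.72170^2 × 0.27830^2 = 0.242042
P(M+6) = 4 × 0.72170^1 × 0.27830^3 = 0.062224
P(M+8) = 0.27830^4 = 0.005999
The M+2 peak is largest (0.418450); scaling to 100 gives 64.83 : 100.00 : 57.84 : 14.87 : 1.43.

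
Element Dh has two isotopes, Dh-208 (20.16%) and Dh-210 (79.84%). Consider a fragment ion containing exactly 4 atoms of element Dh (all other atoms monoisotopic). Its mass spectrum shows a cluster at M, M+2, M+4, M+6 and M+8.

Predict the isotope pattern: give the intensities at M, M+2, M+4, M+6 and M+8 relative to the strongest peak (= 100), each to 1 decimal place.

Each Dh atom is independently Dh-208 (p = 0.2016) or Dh-210 (q = 0.7984); the cluster is the binomial expansion (p + q)^4.
P(M) = 0.2016^4 = 0.001652
P(M+2) = 4 × 0.2016^3 × 0.7984^1 = 0.026167
P(M+4) = 6 × 0.2016^2 × 0.7984^2 = 0.155444
P(M+6) = 4 × 0.2016^1 × 0.7984^3 = 0.410404
P(M+8) = 0.7984^4 = 0.406333
The M+6 peak is largest (0.410404); scaling to 100 gives 0.4 : 6.4 : 37.9 : 100.0 : 99.0.

0.4 : 6.4 : 37.9 : 100.0 : 99.0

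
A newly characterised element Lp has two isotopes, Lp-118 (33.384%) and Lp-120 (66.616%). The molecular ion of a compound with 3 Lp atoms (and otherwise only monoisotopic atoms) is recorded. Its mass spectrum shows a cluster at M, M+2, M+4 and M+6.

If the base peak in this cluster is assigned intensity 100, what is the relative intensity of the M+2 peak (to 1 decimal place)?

50.1

Binomial terms of (0.33384 + 0.66616)^3: M 0.0372, M+2 0.2227, M+4 0.4444, M+6 0.2956 → M+4 is the base peak.
P(M+4) = C(3,2) × 0.33384^1 × 0.66616^2 = 3 × 0.33384 × 0.44376915 = 0.444444 (base)
P(M+2) = C(3,1) × 0.33384^2 × 0.66616^1 = 3 × 0.11144915 × 0.66616 = 0.222729
Relative intensity = 0.222729 / 0.444444 × 100 = 50.1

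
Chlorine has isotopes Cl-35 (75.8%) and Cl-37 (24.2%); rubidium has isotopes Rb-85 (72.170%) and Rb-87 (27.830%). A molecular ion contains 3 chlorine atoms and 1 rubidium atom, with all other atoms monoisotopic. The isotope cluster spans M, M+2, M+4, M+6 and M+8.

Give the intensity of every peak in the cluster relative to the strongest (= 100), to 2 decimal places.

Chlorine pattern (n=3): 0.43551951 : 0.41713346 : 0.13317454 : 0.01417249
Rubidium pattern (n=1): 0.7217 : 0.2783
Convolve the two distributions (both contribute in 2-u steps):
  M: 0.43551951×0.7217 = 0.314314
  M+2: 0.43551951×0.2783 + 0.41713346×0.7217 = 0.422250
  M+4: 0.41713346×0.2783 + 0.13317454×0.7217 = 0.212200
  M+6: 0.13317454×0.2783 + 0.01417249×0.7217 = 0.047291
  M+8: 0.01417249×0.2783 = 0.003944
Scale to base peak (0.422250) = 100: 74.44 : 100.00 : 50.25 : 11.20 : 0.93

74.44 : 100.00 : 50.25 : 11.20 : 0.93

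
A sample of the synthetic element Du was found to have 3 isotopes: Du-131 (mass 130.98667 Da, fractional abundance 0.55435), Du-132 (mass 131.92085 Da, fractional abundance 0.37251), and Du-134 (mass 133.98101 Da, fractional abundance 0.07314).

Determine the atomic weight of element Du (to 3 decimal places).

131.554 Da

Ar = Σ fᵢ·mᵢ = 0.55435 × 130.98667 + 0.37251 × 131.92085 + 0.07314 × 133.98101
= 72.612461 + 49.141836 + 9.799371 = 131.553668 Da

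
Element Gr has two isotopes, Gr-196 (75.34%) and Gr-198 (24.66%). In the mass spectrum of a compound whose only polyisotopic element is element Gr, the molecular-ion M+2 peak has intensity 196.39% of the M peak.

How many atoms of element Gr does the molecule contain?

6

With n Gr atoms, P(M+2)/P(M) = C(n,1)·p^(n−1)q / p^n = n·q/p = n · 0.2466/0.7534.
n = 1.9639 × 0.7534/0.2466 = 6.00 ≈ 6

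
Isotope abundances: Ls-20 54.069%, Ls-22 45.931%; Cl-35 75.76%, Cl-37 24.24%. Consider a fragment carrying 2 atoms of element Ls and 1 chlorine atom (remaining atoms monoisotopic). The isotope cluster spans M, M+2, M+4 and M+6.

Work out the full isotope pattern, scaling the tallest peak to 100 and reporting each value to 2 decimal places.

49.53 : 100.00 : 62.67 : 11.44

Element Ls pattern (n=2): 0.29234568 : 0.49668865 : 0.21096568
Chlorine pattern (n=1): 0.7576 : 0.2424
Convolve the two distributions (both contribute in 2-u steps):
  M: 0.29234568×0.7576 = 0.221481
  M+2: 0.29234568×0.2424 + 0.49668865×0.7576 = 0.447156
  M+4: 0.49668865×0.2424 + 0.21096568×0.7576 = 0.280225
  M+6: 0.21096568×0.2424 = 0.051138
Scale to base peak (0.447156) = 100: 49.53 : 100.00 : 62.67 : 11.44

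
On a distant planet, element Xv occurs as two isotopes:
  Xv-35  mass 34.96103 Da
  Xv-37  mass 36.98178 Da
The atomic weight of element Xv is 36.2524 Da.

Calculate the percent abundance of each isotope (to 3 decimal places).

Writing the weighted mean with unknown fraction x of Xv-35:
34.96103·x + 36.98178·(1 − x) = 36.2524
(34.96103 − 36.98178)·x = 36.2524 − 36.98178
x = -0.72938 / -2.02075 = 0.36095 → 36.095% Xv-35, 63.905% Xv-37.

Xv-35: 36.095%, Xv-37: 63.905%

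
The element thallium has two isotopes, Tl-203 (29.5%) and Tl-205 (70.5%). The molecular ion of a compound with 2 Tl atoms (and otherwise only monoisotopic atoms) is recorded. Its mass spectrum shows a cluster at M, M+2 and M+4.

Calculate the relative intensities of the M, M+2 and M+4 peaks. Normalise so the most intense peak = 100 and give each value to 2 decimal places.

The 2 Tl atoms are independent, so intensities follow the terms of (0.295 + 0.705)^2.
P(M) = 0.295^2 = 0.087025
P(M+2) = 2 × 0.295^1 × 0.705^1 = 0.415950
P(M+4) = 0.705^2 = 0.497025
The M+4 peak is largest (0.497025); scaling to 100 gives 17.51 : 83.69 : 100.00.

17.51 : 83.69 : 100.00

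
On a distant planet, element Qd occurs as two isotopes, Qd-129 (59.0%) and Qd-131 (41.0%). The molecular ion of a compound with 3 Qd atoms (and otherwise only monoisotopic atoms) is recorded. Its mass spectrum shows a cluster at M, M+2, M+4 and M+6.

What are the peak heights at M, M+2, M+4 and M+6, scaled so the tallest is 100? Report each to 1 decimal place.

48.0 : 100.0 : 69.5 : 16.1

The 3 Qd atoms are independent, so intensities follow the terms of (0.590 + 0.410)^3.
P(M) = 0.590^3 = 0.205379
P(M+2) = 3 × 0.590^2 × 0.410^1 = 0.428163
P(M+4) = 3 × 0.590^1 × 0.410^2 = 0.297537
P(M+6) = 0.410^3 = 0.068921
The M+2 peak is largest (0.428163); scaling to 100 gives 48.0 : 100.0 : 69.5 : 16.1.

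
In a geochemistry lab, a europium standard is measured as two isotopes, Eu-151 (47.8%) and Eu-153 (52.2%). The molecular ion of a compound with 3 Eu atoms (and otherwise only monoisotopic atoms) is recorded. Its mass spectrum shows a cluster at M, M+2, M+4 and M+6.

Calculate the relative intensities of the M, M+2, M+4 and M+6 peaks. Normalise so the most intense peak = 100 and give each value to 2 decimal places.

27.95 : 91.57 : 100.00 : 36.40

Each Eu atom is independently Eu-151 (p = 0.478) or Eu-153 (q = 0.522); the cluster is the binomial expansion (p + q)^3.
P(M) = 0.478^3 = 0.109215
P(M+2) = 3 × 0.478^2 × 0.522^1 = 0.357806
P(M+4) = 3 × 0.478^1 × 0.522^2 = 0.390742
P(M+6) = 0.522^3 = 0.142237
The M+4 peak is largest (0.390742); scaling to 100 gives 27.95 : 91.57 : 100.00 : 36.40.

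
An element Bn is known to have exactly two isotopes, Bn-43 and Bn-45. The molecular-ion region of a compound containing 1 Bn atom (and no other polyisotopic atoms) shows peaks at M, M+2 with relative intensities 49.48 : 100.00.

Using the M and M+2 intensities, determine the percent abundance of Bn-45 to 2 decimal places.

Write p for the Bn-43 fraction. I(M+2)/I(M) = [C(1,1)·p^0·(1−p)] / p^1 = 1·(1−p)/p = 100.00/49.48 = 2.0210
(1−p)/p = 2.0210/1 = 2.0210  ⇒  p = 1/(1 + 2.0210) = 0.3310
Bn-43: 33.10%, Bn-45: 66.90%.

66.90%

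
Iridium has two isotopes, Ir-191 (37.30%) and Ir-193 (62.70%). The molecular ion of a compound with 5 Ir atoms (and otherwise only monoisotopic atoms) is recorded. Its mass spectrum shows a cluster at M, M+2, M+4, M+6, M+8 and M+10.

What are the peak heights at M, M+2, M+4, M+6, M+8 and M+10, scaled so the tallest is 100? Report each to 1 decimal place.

2.1 : 17.7 : 59.5 : 100.0 : 84.0 : 28.3

The 5 Ir atoms are independent, so intensities follow the terms of (0.3730 + 0.6270)^5.
P(M) = 0.3730^5 = 0.007220
P(M+2) = 5 × 0.3730^4 × 0.6270^1 = 0.060684
P(M+4) = 10 × 0.3730^3 × 0.6270^2 = 0.204015
P(M+6) = 10 × 0.3730^2 × 0.6270^3 = 0.342942
P(M+8) = 5 × 0.3730^1 × 0.6270^4 = 0.288237
P(M+10) = 0.6270^5 = 0.096903
The M+6 peak is largest (0.342942); scaling to 100 gives 2.1 : 17.7 : 59.5 : 100.0 : 84.0 : 28.3.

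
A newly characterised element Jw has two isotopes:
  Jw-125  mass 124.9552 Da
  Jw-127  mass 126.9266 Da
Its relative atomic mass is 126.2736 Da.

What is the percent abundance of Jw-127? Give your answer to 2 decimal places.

Let x be the fractional abundance of Jw-125; then Jw-127 has abundance 1 − x.
124.9552·x + 126.9266·(1 − x) = 126.2736
(124.9552 − 126.9266)·x = 126.2736 − 126.9266
x = -0.6530 / -1.9714 = 0.33124 → 33.12% Jw-125, 66.88% Jw-127.

66.88%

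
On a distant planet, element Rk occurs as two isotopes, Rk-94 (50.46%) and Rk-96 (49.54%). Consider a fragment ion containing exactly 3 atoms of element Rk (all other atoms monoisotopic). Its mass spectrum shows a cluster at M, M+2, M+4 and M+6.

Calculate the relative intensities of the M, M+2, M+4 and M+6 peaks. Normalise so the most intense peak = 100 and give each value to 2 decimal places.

The 3 Rk atoms are independent, so intensities follow the terms of (0.5046 + 0.4954)^3.
P(M) = 0.5046^3 = 0.128482
P(M+2) = 3 × 0.5046^2 × 0.4954^1 = 0.378418
P(M+4) = 3 × 0.5046^1 × 0.4954^2 = 0.371519
P(M+6) = 0.4954^3 = 0.121582
The M+2 peak is largest (0.378418); scaling to 100 gives 33.95 : 100.00 : 98.18 : 32.13.

33.95 : 100.00 : 98.18 : 32.13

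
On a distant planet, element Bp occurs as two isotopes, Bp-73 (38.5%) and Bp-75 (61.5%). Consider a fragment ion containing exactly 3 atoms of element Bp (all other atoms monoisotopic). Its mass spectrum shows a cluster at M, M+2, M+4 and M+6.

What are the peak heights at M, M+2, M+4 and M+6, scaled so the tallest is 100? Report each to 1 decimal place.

Expanding (0.385 + 0.615)^3:
P(M) = 0.385^3 = 0.057067
P(M+2) = 3 × 0.385^2 × 0.615^1 = 0.273475
P(M+4) = 3 × 0.385^1 × 0.615^2 = 0.436850
P(M+6) = 0.615^3 = 0.232608
The M+4 peak is largest (0.436850); scaling to 100 gives 13.1 : 62.6 : 100.0 : 53.2.

13.1 : 62.6 : 100.0 : 53.2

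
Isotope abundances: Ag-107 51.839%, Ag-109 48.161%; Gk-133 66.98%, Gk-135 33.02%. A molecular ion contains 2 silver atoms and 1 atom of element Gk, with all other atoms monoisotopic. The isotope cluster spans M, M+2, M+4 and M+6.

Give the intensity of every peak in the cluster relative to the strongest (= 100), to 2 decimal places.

42.53 : 100.00 : 75.67 : 18.10

Silver pattern (n=2): 0.26872819 : 0.49932362 : 0.23194819
Element Gk pattern (n=1): 0.6698 : 0.3302
Convolve the two distributions (both contribute in 2-u steps):
  M: 0.26872819×0.6698 = 0.179994
  M+2: 0.26872819×0.3302 + 0.49932362×0.6698 = 0.423181
  M+4: 0.49932362×0.3302 + 0.23194819×0.6698 = 0.320236
  M+6: 0.23194819×0.3302 = 0.076589
Scale to base peak (0.423181) = 100: 42.53 : 100.00 : 75.67 : 18.10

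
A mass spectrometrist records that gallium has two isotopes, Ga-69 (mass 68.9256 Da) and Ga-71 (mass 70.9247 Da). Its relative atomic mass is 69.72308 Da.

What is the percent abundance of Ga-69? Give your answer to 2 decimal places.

60.11%

Let x be the fractional abundance of Ga-69; then Ga-71 has abundance 1 − x.
68.9256·x + 70.9247·(1 − x) = 69.72308
(68.9256 − 70.9247)·x = 69.72308 − 70.9247
x = -1.20162 / -1.9991 = 0.60108 → 60.11% Ga-69, 39.89% Ga-71.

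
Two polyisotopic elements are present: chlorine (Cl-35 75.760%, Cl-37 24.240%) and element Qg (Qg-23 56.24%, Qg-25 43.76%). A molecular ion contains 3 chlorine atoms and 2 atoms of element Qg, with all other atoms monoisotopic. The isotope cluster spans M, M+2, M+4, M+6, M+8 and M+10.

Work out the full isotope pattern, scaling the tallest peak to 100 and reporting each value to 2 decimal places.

39.74 : 100.00 : 95.64 : 43.39 : 9.42 : 0.79

Chlorine pattern (n=3): 0.4348304 : 0.41738208 : 0.13354464 : 0.01424288
Element Qg pattern (n=2): 0.31629376 : 0.49221248 : 0.19149376
Convolve the two distributions (both contribute in 2-u steps):
  M: 0.4348304×0.31629376 = 0.137534
  M+2: 0.4348304×0.49221248 + 0.41738208×0.31629376 = 0.346044
  M+4: 0.4348304×0.19149376 + 0.41738208×0.49221248 + 0.13354464×0.31629376 = 0.330947
  M+6: 0.41738208×0.19149376 + 0.13354464×0.49221248 + 0.01424288×0.31629376 = 0.150163
  M+8: 0.13354464×0.19149376 + 0.01424288×0.49221248 = 0.032583
  M+10: 0.01424288×0.19149376 = 0.002727
Scale to base peak (0.346044) = 100: 39.74 : 100.00 : 95.64 : 43.39 : 9.42 : 0.79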